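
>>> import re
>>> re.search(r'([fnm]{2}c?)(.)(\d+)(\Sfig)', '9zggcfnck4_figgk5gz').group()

'fnck4_fig'

The pattern matches exactly 2 of one of [fnm], then optionally a literal 'c' (captured); then any character (captured); then one or more of a digit (captured); then a non-whitespace character, then the literal 'fig' (captured).
`search` walks the string left to right and returns the first match it finds.
The match spans [5:14] → 'fnck4_fig'.
Captured: group 1 = 'fnc', group 2 = 'k', group 3 = '4', group 4 = '_fig'.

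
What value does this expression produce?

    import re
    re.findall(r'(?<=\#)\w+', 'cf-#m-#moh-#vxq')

Lookahead/lookbehind check context without consuming it, so the matched span excludes the asserted characters.
Matches: at [4:5] → 'm'; at [7:10] → 'moh'; at [12:15] → 'vxq'.
Since nothing is captured, `findall` lists the 3 matched substrings directly.

['m', 'moh', 'vxq']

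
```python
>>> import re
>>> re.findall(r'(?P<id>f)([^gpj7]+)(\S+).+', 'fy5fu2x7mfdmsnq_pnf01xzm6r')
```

[('f', 'y5fu2x', '7mfdmsnq_pnf01xzm6')]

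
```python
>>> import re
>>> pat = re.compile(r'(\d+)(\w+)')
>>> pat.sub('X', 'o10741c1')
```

Pattern: one or more of a digit (captured); then one or more of a word character (captured).
Matches: at [1:8] → '10741c1'.
Each match is replaced by 'X'.

'oX'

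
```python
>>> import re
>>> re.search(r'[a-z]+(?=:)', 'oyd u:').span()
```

(4, 5)

Lookahead/lookbehind check context without consuming it, so the matched span excludes the asserted characters.
`re.search` scans for the first position where the pattern succeeds.
The match spans [4:5] → 'u'.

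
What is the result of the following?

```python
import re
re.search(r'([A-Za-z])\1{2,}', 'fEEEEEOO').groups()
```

('E',)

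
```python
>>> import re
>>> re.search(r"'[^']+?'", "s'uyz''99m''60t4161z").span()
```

(1, 6)

`re.search` tries every starting position until one works.
The match spans [1:6] → "'uyz'".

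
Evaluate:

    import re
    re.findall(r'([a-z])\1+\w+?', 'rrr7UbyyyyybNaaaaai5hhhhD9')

`\1` is not a pattern — it's the concrete string captured by group 1, re-applied verbatim.
`findall` collects group 1 from each match (4 total).

['r', 'y', 'a', 'h']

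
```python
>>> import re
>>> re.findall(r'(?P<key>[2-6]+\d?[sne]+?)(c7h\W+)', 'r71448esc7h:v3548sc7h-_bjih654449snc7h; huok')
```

Pattern: one or more of a character in [2-6], then optionally a digit, then one or more of one of [sne] (lazy) (captured as 'key'); then the literal 'c7h', then one or more of a non-word character (captured).
Walking the string: at [3:12] match '448esc7h:', groups = ('448es', 'c7h:'); at [13:22] match '3548sc7h-', groups = ('3548s', 'c7h-'); at [27:40] match '654449snc7h; ', groups = ('654449sn', 'c7h; ').
Multiple groups make `findall` return tuples — one 2-tuple for each match.

[('448es', 'c7h:'), ('3548s', 'c7h-'), ('654449sn', 'c7h; ')]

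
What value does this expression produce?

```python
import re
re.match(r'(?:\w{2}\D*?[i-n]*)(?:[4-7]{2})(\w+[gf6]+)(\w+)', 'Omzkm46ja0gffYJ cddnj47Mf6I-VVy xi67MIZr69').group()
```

'Omzkm46ja0gffYJ'

This matches exactly 2 of a word character, then zero or more of a non-digit (lazy), then zero or more of a character in [i-n] (non-capturing group); then exactly 2 of a character in [4-7] (non-capturing group); then one or more of a word character, then one or more of one of [gf6] (captured); then one or more of a word character (captured).
With `match`, the pattern is implicitly anchored at the beginning.
The match spans [0:15] → 'Omzkm46ja0gffYJ'.
Captured: group 1 = 'ja0gff', group 2 = 'YJ'.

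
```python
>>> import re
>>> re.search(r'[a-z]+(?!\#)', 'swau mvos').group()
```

'swau'

Because the assertion is negative and zero-width, positions next to the forbidden text are skipped.
`search` walks the string left to right and returns the first match it finds.
The match spans [0:4] → 'swau'.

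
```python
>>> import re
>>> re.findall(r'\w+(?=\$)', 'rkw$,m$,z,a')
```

The `(?=…)`/`(?<=…)` assertion just peeks at neighbouring text; it doesn't advance the match position.
Walking the string: at [0:3] → 'rkw'; at [5:6] → 'm'.
Since nothing is captured, `findall` lists the 2 matched substrings directly.

['rkw', 'm']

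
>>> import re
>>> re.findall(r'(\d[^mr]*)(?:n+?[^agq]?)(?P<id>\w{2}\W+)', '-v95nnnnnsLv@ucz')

[('95nnnn', 'Lv@')]

This matches a digit, then zero or more of any character except [mr] (captured); then one or more of the literal 'n' (lazy), then optionally any character except [agq] (non-capturing group); then exactly 2 of a word character, then one or more of a non-word character (captured as 'id').
Walking the string: at [2:13] match '95nnnnnsLv@', groups = ('95nnnn', 'Lv@').
2 groups means the one result is a tuple of 2 captured strings — 1 here.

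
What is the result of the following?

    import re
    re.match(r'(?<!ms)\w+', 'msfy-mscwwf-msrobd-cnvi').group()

'msfy'

A negative assertion filters positions out without eating any characters.
With `match`, the pattern is implicitly anchored at the beginning.
The match spans [0:4] → 'msfy'.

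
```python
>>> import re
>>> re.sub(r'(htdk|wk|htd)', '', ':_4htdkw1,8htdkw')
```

Alternation isn't longest-match — the leftmost alternative that fits at this position is chosen.
Matches: at [3:7] → 'htdk'; at [11:15] → 'htdk'.
`sub` substitutes '' at each match site.

':_4w1,8w'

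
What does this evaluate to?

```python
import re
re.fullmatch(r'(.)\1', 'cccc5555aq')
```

None

`re.fullmatch` requires the pattern to consume the entire string.
Here the string isn't matched end-to-end, so the call returns None.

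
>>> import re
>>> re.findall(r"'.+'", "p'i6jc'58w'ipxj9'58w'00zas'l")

["'i6jc'58w'ipxj9'58w'00zas'"]

Walking the string: at [1:27] → "'i6jc'58w'ipxj9'58w'00zas'".
No capturing groups, so `findall` returns the 1 full match string.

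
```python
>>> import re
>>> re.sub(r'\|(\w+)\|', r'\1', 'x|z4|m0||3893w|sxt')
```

`\1` in the replacement pulls in group 1's text for each match.

'xz4m0|3893wsxt'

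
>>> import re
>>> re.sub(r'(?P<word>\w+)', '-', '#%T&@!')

'#%-&@!'

Pattern: one or more of a word character (captured as 'word').
Matches: at [2:3] → 'T'.
Each match is replaced by '-'.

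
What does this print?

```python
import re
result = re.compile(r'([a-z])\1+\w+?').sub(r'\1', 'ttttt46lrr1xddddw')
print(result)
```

t6lrxd

A backreference is literal: `\1` must see the identical characters the first group matched.
Matches: at [0:6] → 'ttttt4'; at [8:11] → 'rr1'; at [12:17] → 'ddddw'.
Each match is replaced using the text its own group 1 captured.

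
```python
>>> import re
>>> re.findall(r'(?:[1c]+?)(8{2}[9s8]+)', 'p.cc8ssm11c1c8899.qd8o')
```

['8899']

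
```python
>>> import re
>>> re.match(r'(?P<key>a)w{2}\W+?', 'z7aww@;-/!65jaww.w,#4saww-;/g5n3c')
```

None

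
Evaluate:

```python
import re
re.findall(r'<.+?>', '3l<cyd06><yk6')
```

['<cyd06>']

Matches: at [2:9] → '<cyd06>'.
No capturing groups, so `findall` returns the 1 full match string.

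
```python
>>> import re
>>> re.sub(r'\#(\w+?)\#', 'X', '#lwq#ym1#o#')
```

'Xym1X'

Each match is replaced by 'X'.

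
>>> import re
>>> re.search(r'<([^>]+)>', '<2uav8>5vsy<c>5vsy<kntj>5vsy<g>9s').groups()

('2uav8',)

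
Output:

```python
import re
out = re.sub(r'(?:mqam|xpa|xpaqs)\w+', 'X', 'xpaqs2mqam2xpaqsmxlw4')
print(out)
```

Every occurrence is swapped for 'X'.

X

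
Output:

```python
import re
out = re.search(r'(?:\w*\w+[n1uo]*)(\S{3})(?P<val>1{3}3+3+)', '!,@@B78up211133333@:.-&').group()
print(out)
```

B78up211133333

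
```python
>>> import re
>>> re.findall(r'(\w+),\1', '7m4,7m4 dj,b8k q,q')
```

['7m4', 'q']

A backreference is literal: `\1` must see the identical characters the first group matched.
Matches: at [0:7] match '7m4,7m4', group 1 = '7m4'; at [15:18] match 'q,q', group 1 = 'q'.
One capturing group, so `findall` returns just the captured substring from each match — 2 in all.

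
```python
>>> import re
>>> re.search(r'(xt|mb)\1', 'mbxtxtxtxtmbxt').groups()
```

('xt',)

A backreference is literal: `\1` must see the identical characters the first group matched.
`re.search` tries every starting position until one works.
The match spans [2:6] → 'xtxt'.
Captured: group 1 = 'xt'.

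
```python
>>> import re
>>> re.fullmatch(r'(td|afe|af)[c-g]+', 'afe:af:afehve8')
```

None

`re.fullmatch` requires the pattern to consume the entire string.
Here there's no way to consume every character, so the call returns None.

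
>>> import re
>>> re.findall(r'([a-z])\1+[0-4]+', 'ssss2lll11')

['s', 'l']

The backreference `\1` re-matches whatever the first group consumed, character for character.
Walking the string: at [0:5] match 'ssss2', group 1 = 's'; at [5:10] match 'lll11', group 1 = 'l'.
Because there's exactly one group, `findall` drops the full match and keeps group 1 from each hit.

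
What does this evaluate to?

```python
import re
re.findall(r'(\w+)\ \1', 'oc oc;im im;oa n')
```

['oc', 'im']

After group 1 captures some text, `\1` only succeeds where that same text appears again.
Matches: at [0:5] match 'oc oc', group 1 = 'oc'; at [6:11] match 'im im', group 1 = 'im'.
One capturing group, so `findall` returns just the captured substring from each match — 2 in all.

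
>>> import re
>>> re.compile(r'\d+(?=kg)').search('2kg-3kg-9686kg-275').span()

Because the assertion is zero-width, the text it checks is not consumed and won't appear in the result.
The match spans [0:1] → '2'.

(0, 1)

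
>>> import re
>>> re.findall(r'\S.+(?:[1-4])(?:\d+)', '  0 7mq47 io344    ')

['0 7mq47 io344']

Pattern: a non-whitespace character, then one or more of any character; then a character in [1-4] (non-capturing group); then one or more of a digit (non-capturing group).
Matches: at [2:15] → '0 7mq47 io344'.
With no groups in the pattern, `findall` gives back each whole match — 1 here.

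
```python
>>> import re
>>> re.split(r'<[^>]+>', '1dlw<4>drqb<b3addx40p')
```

The string is cut at each match, leaving 2 pieces.

['1dlw', 'drqb<b3addx40p']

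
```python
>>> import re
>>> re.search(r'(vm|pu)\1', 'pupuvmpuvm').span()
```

`\1` is not a pattern — it's the concrete string captured by group 1, re-applied verbatim.
The match spans [0:4] → 'pupu'.

(0, 4)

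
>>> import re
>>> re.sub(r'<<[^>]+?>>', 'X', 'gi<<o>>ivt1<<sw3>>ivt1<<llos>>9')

'giXivt1Xivt1X9'

`sub` substitutes 'X' at each match site.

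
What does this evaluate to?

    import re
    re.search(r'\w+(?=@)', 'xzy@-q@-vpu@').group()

'xzy'

The lookaround is zero-width — it requires the adjacent text to match without consuming it, so the asserted text isn't part of the match.
`re.search` scans for the first position where the pattern succeeds.
The match spans [0:3] → 'xzy'.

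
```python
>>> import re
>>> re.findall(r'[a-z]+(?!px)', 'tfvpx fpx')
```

The negative lookaround is zero-width — it rules out positions where the adjacent text would match, without consuming anything.
Matches: at [0:5] → 'tfvpx'; at [6:9] → 'fpx'.
Since nothing is captured, `findall` lists the 2 matched substrings directly.

['tfvpx', 'fpx']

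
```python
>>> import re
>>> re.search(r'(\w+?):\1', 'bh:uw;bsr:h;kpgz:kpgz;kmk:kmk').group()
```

'kpgz:kpgz'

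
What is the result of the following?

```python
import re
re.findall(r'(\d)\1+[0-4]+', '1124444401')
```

The backreference `\1` re-matches whatever the first group consumed, character for character.
With a single group, `findall` returns only what that group captured — 1 item.

['1']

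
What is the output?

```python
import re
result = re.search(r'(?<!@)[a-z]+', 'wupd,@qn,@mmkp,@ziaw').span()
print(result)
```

(0, 4)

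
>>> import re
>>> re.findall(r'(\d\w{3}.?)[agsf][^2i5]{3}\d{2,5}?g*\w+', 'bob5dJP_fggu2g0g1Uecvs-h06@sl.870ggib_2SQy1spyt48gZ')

Pattern: a digit, then exactly 3 of a word character, then optionally any character (captured); then one of [agsf], then exactly 3 of any character except [2i5], then 2 to 5 of a digit (lazy); then zero or more of the literal 'g', then one or more of a word character.
Scanning left to right: at [38:51] match '2SQy1spyt48gZ', group 1 = '2SQy1'.
One capturing group, so `findall` returns just the captured substring from the one match — 1 in all.

['2SQy1']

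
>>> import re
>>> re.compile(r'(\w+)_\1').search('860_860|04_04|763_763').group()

After group 1 captures some text, `\1` only succeeds where that same text appears again.
Unlike `match`, `search` isn't anchored — it looks for the pattern anywhere in the string.
The match spans [0:7] → '860_860'.
Captured: group 1 = '860'.

'860_860'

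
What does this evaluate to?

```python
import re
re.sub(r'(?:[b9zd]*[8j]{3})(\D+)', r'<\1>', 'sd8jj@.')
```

's<@.>'

`\1` in the replacement pulls in group 1's text for each match.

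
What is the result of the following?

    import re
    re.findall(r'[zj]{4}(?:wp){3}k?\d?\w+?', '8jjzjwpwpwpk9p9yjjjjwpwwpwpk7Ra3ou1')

['jjzjwpwpwpk9p']

`findall` yields the raw match text (1 of them) because the pattern has no groups.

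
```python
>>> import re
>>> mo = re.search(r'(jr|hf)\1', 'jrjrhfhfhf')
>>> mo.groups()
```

A backreference is literal: `\1` must see the identical characters the first group matched.
Unlike `match`, `search` isn't anchored — it looks for the pattern anywhere in the string.
The match spans [0:4] → 'jrjr'.
Captured: group 1 = 'jr'.

('jr',)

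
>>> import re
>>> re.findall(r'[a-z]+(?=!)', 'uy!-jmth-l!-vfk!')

['uy', 'l', 'vfk']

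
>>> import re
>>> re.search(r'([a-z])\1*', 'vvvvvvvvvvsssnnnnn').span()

(0, 10)

`\1` has to match the exact text group 1 already captured.
Unlike `match`, `search` isn't anchored — it looks for the pattern anywhere in the string.
The match spans [0:10] → 'vvvvvvvvvv'.
Captured: group 1 = 'v'.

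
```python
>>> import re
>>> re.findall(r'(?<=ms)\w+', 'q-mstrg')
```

['trg']

The lookaround is zero-width — it requires the adjacent text to match without consuming it, so the asserted text isn't part of the match.
`findall` yields the raw match text (1 of them) because the pattern has no groups.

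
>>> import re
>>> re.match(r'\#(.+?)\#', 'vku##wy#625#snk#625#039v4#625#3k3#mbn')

`re.match` won't scan ahead — the pattern has to work from the very first character.
Here the string doesn't start with a match, so the call returns None.

None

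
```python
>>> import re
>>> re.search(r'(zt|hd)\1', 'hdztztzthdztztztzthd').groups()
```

`\1` has to match the exact text group 1 already captured.
`re.search` scans for the first position where the pattern succeeds.
The match spans [2:6] → 'ztzt'.
Captured: group 1 = 'zt'.

('zt',)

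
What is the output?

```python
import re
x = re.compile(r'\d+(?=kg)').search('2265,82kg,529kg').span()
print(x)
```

(5, 7)

The `(?=…)`/`(?<=…)` assertion just peeks at neighbouring text; it doesn't advance the match position.
`re.search` tries every starting position until one works.
The match spans [5:7] → '82'.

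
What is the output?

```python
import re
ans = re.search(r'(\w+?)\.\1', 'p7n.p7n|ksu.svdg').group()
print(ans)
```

p7n.p7n

The backreference `\1` re-matches whatever the first group consumed, character for character.
`re.search` scans for the first position where the pattern succeeds.
The match spans [0:7] → 'p7n.p7n'.
Captured: group 1 = 'p7n'.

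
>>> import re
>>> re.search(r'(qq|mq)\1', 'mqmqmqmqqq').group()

After group 1 captures some text, `\1` only succeeds where that same text appears again.
The match spans [0:4] → 'mqmq'.

'mqmq'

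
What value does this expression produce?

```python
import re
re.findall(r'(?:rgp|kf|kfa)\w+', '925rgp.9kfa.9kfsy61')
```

Matches: at [8:11] → 'kfa'; at [13:19] → 'kfsy61'.
With no groups in the pattern, `findall` gives back each whole match — 2 here.

['kfa', 'kfsy61']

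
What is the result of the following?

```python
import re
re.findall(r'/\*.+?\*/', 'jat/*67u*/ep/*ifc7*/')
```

A non-greedy quantifier consumes as few characters as it can — just enough that the remainder of the pattern still matches from where it stops; whatever follows it matches normally.
Matches: at [3:10] → '/*67u*/'; at [12:20] → '/*ifc7*/'.
With no groups in the pattern, `findall` gives back each whole match — 2 here.

['/*67u*/', '/*ifc7*/']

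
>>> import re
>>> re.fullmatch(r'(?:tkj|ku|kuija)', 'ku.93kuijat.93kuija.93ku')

`re.fullmatch` requires the pattern to consume the entire string.
Here there's no way to consume every character, so the call returns None.

None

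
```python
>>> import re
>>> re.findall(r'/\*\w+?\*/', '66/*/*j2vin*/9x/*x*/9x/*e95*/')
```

Matches: at [4:13] → '/*j2vin*/'; at [15:20] → '/*x*/'; at [22:29] → '/*e95*/'.
No capturing groups, so `findall` returns the 3 full match strings.

['/*j2vin*/', '/*x*/', '/*e95*/']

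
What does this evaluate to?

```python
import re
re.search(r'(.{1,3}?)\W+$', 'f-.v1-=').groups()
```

('.v1',)

The match spans [2:7] → '.v1-='.
Captured: group 1 = '.v1'.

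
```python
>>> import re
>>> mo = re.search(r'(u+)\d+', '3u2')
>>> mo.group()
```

The match spans [1:3] → 'u2'.

'u2'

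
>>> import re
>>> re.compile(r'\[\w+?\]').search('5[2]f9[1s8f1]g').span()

Unlike `match`, `search` isn't anchored — it looks for the pattern anywhere in the string.
The match spans [1:4] → '[2]'.

(1, 4)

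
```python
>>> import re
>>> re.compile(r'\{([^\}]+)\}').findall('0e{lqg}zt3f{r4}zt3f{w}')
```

['lqg', 'r4', 'w']

One capturing group, so `findall` returns just the captured substring from each match — 3 in all.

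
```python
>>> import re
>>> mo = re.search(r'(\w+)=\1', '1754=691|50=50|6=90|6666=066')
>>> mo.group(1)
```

`\1` is not a pattern — it's the concrete string captured by group 1, re-applied verbatim.
`re.search` tries every starting position until one works.
The match spans [9:14] → '50=50'.
Captured: group 1 = '50'.

'50'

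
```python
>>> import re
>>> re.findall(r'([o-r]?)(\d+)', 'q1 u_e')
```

[('q', '1')]

This matches optionally a character in [o-r] (captured); then one or more of a digit (captured).
Scanning left to right: at [0:2] match 'q1', groups = ('q', '1').
`findall` packs the 2 group values into a tuple for every match.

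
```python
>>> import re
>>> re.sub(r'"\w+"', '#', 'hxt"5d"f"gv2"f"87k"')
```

Matches: at [3:7] → '"5d"'; at [8:13] → '"gv2"'; at [14:19] → '"87k"'.
Each match is replaced by '#'.

'hxt#f#f#'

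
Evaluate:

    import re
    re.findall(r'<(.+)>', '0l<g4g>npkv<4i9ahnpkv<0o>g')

['g4g>npkv<4i9ahnpkv<0o']

Walking the string: at [2:25] match '<g4g>npkv<4i9ahnpkv<0o>', group 1 = 'g4g>npkv<4i9ahnpkv<0o'.
Because there's exactly one group, `findall` drops the full match and keeps group 1 from the one hit.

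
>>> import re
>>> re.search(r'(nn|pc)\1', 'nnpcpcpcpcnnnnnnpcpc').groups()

('pc',)

The backreference `\1` re-matches whatever the first group consumed, character for character.
`search` walks the string left to right and returns the first match it finds.
The match spans [2:6] → 'pcpc'.
Captured: group 1 = 'pc'.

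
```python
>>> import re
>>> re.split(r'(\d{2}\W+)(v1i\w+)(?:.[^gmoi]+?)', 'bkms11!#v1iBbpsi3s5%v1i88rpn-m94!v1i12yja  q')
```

['bkms', '11!#', 'v1iBbpsi3s5', '1i88rpn-m', '94!', 'v1i12yja', 'q']

The pattern matches exactly 2 of a digit, then one or more of a non-word character (captured); then the literal 'v1i', then one or more of a word character (captured); then any character, then one or more of any character except [gmoi] (lazy) (non-capturing group).
A non-greedy quantifier consumes as few characters as it can — just enough that the remainder of the pattern still matches from where it stops; whatever follows it matches normally.
Matches to split on: at [4:21] → '11!#v1iBbpsi3s5%v'; at [30:43] → '94!v1i12yja  '.
With a capturing group present, the delimiter's captured portion is kept in the result list.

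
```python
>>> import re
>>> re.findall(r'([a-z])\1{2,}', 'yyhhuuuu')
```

['u']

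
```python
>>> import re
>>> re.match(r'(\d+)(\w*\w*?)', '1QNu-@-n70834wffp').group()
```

'1QNu'

`re.match` won't scan ahead — the pattern has to work from the very first character.
The match spans [0:4] → '1QNu'.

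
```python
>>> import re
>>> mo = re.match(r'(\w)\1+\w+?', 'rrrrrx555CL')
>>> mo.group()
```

'rrrrrx'

The backreference `\1` re-matches whatever the first group consumed, character for character.
With `match`, the pattern is implicitly anchored at the beginning.
The match spans [0:6] → 'rrrrrx'.
Captured: group 1 = 'r'.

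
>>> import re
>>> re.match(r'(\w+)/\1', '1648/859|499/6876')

`re.match` only tries the pattern at the start of the string.
Here the pattern fails at index 0, so the call returns None.

None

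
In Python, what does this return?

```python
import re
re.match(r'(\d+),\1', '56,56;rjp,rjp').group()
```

'56,56'

A backreference is literal: `\1` must see the identical characters the first group matched.
`re.match` won't scan ahead — the pattern has to work from the very first character.
The match spans [0:5] → '56,56'.
Captured: group 1 = '56'.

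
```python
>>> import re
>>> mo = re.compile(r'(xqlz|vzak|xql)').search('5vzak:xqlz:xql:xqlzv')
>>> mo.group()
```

'vzak'

The match spans [1:5] → 'vzak'.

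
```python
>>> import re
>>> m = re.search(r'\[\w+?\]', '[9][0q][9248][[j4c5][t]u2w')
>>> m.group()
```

`search` walks the string left to right and returns the first match it finds.
The match spans [0:3] → '[9]'.

'[9]'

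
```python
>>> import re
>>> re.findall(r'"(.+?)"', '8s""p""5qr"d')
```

A non-greedy quantifier consumes as few characters as it can — just enough that the remainder of the pattern still matches from where it stops; whatever follows it matches normally.
Scanning left to right: at [2:6] match '""p"', group 1 = '"p'; at [6:11] match '"5qr"', group 1 = '5qr'.
With a single group, `findall` returns only what that group captured — 2 items.

['"p', '5qr']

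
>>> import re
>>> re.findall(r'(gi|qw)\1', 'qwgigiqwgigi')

['gi', 'gi']

`\1` has to match the exact text group 1 already captured.
Because there's exactly one group, `findall` drops the full match and keeps group 1 from each hit.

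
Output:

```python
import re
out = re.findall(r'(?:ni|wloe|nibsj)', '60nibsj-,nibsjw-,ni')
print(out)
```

['ni', 'ni', 'ni']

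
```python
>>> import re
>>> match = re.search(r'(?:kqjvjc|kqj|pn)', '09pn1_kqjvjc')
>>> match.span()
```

The match spans [2:4] → 'pn'.

(2, 4)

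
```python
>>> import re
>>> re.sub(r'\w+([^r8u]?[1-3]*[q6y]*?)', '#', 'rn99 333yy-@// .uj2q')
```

'##@// .#'

A `+?`/`*?`/`{m,n}?` starts at its minimum and grows only as far as needed for what follows to match.
Each match is replaced by '#'.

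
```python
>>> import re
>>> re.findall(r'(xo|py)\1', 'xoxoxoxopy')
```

['xo', 'xo']

After group 1 captures some text, `\1` only succeeds where that same text appears again.
`findall` collects group 1 from each match (2 total).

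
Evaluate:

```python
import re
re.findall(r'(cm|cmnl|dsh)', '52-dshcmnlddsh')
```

Alternation isn't longest-match — the leftmost alternative that fits at this position is chosen.
Walking the string: at [3:6] match 'dsh', group 1 = 'dsh'; at [6:8] match 'cm', group 1 = 'cm'; at [11:14] match 'dsh', group 1 = 'dsh'.
`findall` collects group 1 from each match (3 total).

['dsh', 'cm', 'dsh']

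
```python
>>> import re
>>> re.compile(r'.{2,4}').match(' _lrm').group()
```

' _lr'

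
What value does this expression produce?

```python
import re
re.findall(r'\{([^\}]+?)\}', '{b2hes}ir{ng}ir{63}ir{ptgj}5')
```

One capturing group, so `findall` returns just the captured substring from each match — 4 in all.

['b2hes', 'ng', '63', 'ptgj']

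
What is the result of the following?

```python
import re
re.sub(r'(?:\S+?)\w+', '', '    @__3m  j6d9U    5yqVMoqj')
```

'          '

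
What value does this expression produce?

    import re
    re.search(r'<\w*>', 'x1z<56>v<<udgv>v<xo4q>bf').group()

The match spans [3:7] → '<56>'.

'<56>'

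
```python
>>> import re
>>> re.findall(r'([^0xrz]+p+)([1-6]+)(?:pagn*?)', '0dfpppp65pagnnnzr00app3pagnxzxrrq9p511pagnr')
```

This matches one or more of any character except [0xrz], then one or more of a literal 'p' (captured); then one or more of a character in [1-6] (captured); then the literal 'pag', then zero or more of a literal 'n' (lazy) (non-capturing group).
Matches: at [1:12] match 'dfpppp65pag', groups = ('dfpppp', '65'); at [19:26] match 'app3pag', groups = ('app', '3'); at [32:41] match 'q9p511pag', groups = ('q9p', '511').
`findall` packs the 2 group values into a tuple for every match.

[('dfpppp', '65'), ('app', '3'), ('q9p', '511')]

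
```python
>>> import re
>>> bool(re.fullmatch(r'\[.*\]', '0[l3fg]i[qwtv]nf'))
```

False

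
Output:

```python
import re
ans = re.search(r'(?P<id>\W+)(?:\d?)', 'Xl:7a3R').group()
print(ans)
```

:7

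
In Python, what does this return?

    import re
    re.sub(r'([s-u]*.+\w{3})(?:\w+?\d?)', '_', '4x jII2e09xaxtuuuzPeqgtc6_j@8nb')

'_@8nb'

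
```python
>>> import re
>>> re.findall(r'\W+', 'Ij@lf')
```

['@']

The pattern matches one or more of a non-word character.
Walking the string: at [2:3] → '@'.
With no groups in the pattern, `findall` gives back each whole match — 1 here.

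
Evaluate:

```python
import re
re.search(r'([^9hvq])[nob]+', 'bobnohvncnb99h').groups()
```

('b',)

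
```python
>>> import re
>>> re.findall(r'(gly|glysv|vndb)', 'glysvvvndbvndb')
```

['gly', 'vndb', 'vndb']

Alternation isn't longest-match — the leftmost alternative that fits at this position is chosen.
Scanning left to right: at [0:3] match 'gly', group 1 = 'gly'; at [6:10] match 'vndb', group 1 = 'vndb'; at [10:14] match 'vndb', group 1 = 'vndb'.
`findall` collects group 1 from each match (3 total).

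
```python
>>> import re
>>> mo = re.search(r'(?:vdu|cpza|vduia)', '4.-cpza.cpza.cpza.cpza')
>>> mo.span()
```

`re.search` scans for the first position where the pattern succeeds.
The match spans [3:7] → 'cpza'.

(3, 7)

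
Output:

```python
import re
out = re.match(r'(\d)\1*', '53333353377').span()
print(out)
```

`re.match` only tries the pattern at the start of the string.
The match spans [0:1] → '5'.

(0, 1)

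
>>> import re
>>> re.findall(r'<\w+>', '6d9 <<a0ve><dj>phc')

No capturing groups, so `findall` returns the 2 full match strings.

['<a0ve>', '<dj>']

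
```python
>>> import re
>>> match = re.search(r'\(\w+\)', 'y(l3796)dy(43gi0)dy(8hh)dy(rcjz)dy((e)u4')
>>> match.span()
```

`re.search` tries every starting position until one works.
The match spans [1:8] → '(l3796)'.

(1, 8)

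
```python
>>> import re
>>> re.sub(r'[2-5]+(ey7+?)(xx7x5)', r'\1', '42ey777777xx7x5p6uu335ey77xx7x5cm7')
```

'ey777777p6uuey77cm7'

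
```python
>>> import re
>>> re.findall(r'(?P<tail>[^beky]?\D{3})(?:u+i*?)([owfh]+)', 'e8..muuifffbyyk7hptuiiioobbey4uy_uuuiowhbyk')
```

`findall` packs the 2 group values into a tuple for every match.

[('8..m', 'fff'), ('7hpt', 'oo'), ('4uy_', 'owh')]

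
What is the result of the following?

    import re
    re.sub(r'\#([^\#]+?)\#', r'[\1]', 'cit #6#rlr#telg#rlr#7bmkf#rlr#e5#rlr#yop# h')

`\1` in the replacement pulls in group 1's text for each match.

'cit [6]rlr[telg]rlr[7bmkf]rlr[e5]rlr[yop] h'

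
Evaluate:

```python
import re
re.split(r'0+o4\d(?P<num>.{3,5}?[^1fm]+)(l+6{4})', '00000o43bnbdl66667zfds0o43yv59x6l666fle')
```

Pattern: one or more of the literal '0', then the literal 'o4', then a digit; then 3 to 5 of any character (lazy), then one or more of any character except [1fm] (captured as 'num'); then one or more of a literal 'l', then exactly 4 of a literal '6' (captured).
Matches to split on: at [0:17] → '00000o43bnbdl6666'.
With a capturing group present, the delimiter's captured portion is kept in the result list.

['', 'bnbd', 'l6666', '7zfds0o43yv59x6l666fle']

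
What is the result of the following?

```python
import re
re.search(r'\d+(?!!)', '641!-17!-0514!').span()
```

`(?!…)`/`(?<!…)` only lets a position through if the neighbouring text does NOT match; no characters are consumed.
The match spans [0:2] → '64'.

(0, 2)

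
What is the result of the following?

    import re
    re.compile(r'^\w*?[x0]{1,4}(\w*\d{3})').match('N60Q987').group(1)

'Q987'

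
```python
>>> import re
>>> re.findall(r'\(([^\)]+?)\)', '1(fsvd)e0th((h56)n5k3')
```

Matches: at [1:7] match '(fsvd)', group 1 = 'fsvd'; at [11:17] match '((h56)', group 1 = '(h56'.
`findall` collects group 1 from each match (2 total).

['fsvd', '(h56']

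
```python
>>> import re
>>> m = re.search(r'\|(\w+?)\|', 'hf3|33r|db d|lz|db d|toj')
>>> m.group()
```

'|33r|'

`re.search` tries every starting position until one works.
The match spans [3:8] → '|33r|'.
Captured: group 1 = '33r'.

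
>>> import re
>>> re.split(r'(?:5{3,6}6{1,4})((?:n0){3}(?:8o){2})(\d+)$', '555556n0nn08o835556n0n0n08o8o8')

Because the pattern has a capturing group, `split` also inserts each captured text between the pieces.

['555556n0nn08o83', 'n0n0n08o8o', '8', '']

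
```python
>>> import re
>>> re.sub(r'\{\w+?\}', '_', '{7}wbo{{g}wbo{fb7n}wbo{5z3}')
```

Each match is replaced by '_'.

'_wbo{_wbo_wbo_'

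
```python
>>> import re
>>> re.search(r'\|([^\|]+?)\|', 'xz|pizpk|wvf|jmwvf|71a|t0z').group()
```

`re.search` scans for the first position where the pattern succeeds.
The match spans [2:9] → '|pizpk|'.
Captured: group 1 = 'pizpk'.

'|pizpk|'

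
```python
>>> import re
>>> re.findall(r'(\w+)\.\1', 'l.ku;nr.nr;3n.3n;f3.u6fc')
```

`\1` is not a pattern — it's the concrete string captured by group 1, re-applied verbatim.
`findall` collects group 1 from each match (2 total).

['nr', '3n']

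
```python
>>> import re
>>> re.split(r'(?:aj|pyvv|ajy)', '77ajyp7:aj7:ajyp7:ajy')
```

['77', 'yp7:', '7:', 'yp7:', 'y']

`|` is ordered: at each position the engine commits to the first alternative that works.
Matches to split on: at [2:4] → 'aj'; at [8:10] → 'aj'; at [12:14] → 'aj'; at [18:20] → 'aj'.
Splitting on the pattern gives 5 pieces.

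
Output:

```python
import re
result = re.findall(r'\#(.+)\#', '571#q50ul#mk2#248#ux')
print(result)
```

['q50ul#mk2#248']

Matches: at [3:18] match '#q50ul#mk2#248#', group 1 = 'q50ul#mk2#248'.
With a single group, `findall` returns only what that group captured — 1 item.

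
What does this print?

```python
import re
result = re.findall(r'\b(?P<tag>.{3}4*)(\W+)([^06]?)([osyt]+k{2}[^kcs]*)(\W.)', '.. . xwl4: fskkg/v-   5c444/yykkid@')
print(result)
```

[('xwl4', ': ', 'f', 'skkg/v-  ', ' 5')]

The pattern matches a word boundary (`\b`, zero-width); then exactly 3 of any character, then zero or more of the literal '4' (captured as 'tag'); then one or more of a non-word character (captured); then optionally any character except [06] (captured); then one or more of one of [osyt], then exactly 2 of a literal 'k', then zero or more of any character except [kcs] (captured); then a non-word character, then any character (captured).
Matches: at [5:23] match 'xwl4: fskkg/v-   5', groups = ('xwl4', ': ', 'f', 'skkg/v-  ', ' 5').
With 5 capturing groups, `findall` returns a 5-tuple per match.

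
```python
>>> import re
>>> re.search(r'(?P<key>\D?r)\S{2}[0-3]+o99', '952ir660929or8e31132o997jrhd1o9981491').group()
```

The match spans [11:23] → 'or8e31132o99'.

'or8e31132o99'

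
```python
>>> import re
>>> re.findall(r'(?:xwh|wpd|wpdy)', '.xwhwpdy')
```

`|` is ordered: at each position the engine commits to the first alternative that works.
With no groups in the pattern, `findall` gives back each whole match — 2 here.

['xwh', 'wpd']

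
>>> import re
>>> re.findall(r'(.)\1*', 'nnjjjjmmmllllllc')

`\1` has to match the exact text group 1 already captured.
Matches: at [0:2] match 'nn', group 1 = 'n'; at [2:6] match 'jjjj', group 1 = 'j'; at [6:9] match 'mmm', group 1 = 'm'; at [9:15] match 'llllll', group 1 = 'l'; at [15:16] match 'c', group 1 = 'c'.
Because there's exactly one group, `findall` drops the full match and keeps group 1 from each hit.

['n', 'j', 'm', 'l', 'c']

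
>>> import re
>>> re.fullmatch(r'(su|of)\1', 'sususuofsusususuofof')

`\1` has to match the exact text group 1 already captured.
`fullmatch` succeeds only if the pattern covers the string from start to end.
Here the pattern can't cover the whole string, so the call returns None.

None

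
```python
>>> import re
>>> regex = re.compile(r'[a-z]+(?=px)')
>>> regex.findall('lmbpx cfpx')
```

Because the assertion is zero-width, the text it checks is not consumed and won't appear in the result.
Walking the string: at [0:3] → 'lmb'; at [6:8] → 'cf'.
`findall` yields the raw match text (2 of them) because the pattern has no groups.

['lmb', 'cf']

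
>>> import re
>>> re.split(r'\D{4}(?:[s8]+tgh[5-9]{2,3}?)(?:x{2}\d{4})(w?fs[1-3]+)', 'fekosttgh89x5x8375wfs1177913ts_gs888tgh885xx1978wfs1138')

['fekosttgh89x5x8375wfs1177913', 'wfs113', '8']

Pattern: exactly 4 of a non-digit; then one or more of one of [s8], then the literal 'tgh', then 2 to 3 of a character in [5-9] (lazy) (non-capturing group); then exactly 2 of a literal 'x', then exactly 4 of a digit (non-capturing group); then optionally the literal 'w', then the literal 'fs', then one or more of a character in [1-3] (captured).
With a capturing group present, the delimiter's captured portion is kept in the result list.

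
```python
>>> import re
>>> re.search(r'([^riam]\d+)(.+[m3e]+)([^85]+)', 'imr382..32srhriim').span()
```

The pattern matches any character except [riam], then one or more of a digit (captured); then one or more of any character, then one or more of one of [m3e] (captured); then one or more of any character except [85] (captured).
`search` walks the string left to right and returns the first match it finds.
The match spans [3:17] → '382..32srhriim'.
Captured: group 1 = '382', group 2 = '..3', group 3 = '2srhriim'.

(3, 17)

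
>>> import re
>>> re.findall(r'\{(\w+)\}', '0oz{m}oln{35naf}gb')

['m', '35naf']

Matches: at [3:6] match '{m}', group 1 = 'm'; at [9:16] match '{35naf}', group 1 = '35naf'.
Because there's exactly one group, `findall` drops the full match and keeps group 1 from each hit.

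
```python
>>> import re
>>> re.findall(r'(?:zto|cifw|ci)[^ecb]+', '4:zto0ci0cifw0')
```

Matches: at [2:6] → 'zto0'; at [6:9] → 'ci0'; at [9:14] → 'cifw0'.
`findall` yields the raw match text (3 of them) because the pattern has no groups.

['zto0', 'ci0', 'cifw0']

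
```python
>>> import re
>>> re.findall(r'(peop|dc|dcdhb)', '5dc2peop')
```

With a single group, `findall` returns only what that group captured — 2 items.

['dc', 'peop']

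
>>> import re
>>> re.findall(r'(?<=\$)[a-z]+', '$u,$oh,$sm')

Lookahead/lookbehind check context without consuming it, so the matched span excludes the asserted characters.
Scanning left to right: at [1:2] → 'u'; at [4:6] → 'oh'; at [8:10] → 'sm'.
No capturing groups, so `findall` returns the 3 full match strings.

['u', 'oh', 'sm']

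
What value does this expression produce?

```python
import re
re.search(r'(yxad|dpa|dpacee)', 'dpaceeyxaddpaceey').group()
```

'dpa'

Alternation isn't longest-match — the leftmost alternative that fits at this position is chosen.
`re.search` tries every starting position until one works.
The match spans [0:3] → 'dpa'.
Captured: group 1 = 'dpa'.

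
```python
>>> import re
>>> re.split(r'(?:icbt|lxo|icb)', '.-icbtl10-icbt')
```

The regex engine tests alternatives in the order written; an earlier branch that matches wins even if a later one would match more.
The string is cut at each match, leaving 3 pieces.

['.-', 'l10-', '']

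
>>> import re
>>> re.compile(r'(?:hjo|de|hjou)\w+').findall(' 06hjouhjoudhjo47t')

Scanning left to right: at [3:18] → 'hjouhjoudhjo47t'.
No capturing groups, so `findall` returns the 1 full match string.

['hjouhjoudhjo47t']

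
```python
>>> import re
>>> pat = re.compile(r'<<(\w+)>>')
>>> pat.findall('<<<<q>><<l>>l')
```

['q', 'l']

Walking the string: at [2:7] match '<<q>>', group 1 = 'q'; at [7:12] match '<<l>>', group 1 = 'l'.
With a single group, `findall` returns only what that group captured — 2 items.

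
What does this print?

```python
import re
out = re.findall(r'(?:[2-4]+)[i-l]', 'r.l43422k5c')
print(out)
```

The pattern matches one or more of a character in [2-4] (non-capturing group); then a character in [i-l].
Scanning left to right: at [3:9] → '43422k'.
`findall` yields the raw match text (1 of them) because the pattern has no groups.

['43422k']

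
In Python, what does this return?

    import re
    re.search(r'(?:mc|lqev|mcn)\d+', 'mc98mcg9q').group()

Unlike `match`, `search` isn't anchored — it looks for the pattern anywhere in the string.
The match spans [0:4] → 'mc98'.

'mc98'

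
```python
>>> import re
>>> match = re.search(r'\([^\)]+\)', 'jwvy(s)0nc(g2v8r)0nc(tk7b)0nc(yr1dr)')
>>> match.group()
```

'(s)'

`re.search` scans for the first position where the pattern succeeds.
The match spans [4:7] → '(s)'.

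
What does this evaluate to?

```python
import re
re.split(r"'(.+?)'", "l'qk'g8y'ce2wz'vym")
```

['l', 'qk', 'g8y', 'ce2wz', 'vym']

Because the pattern has a capturing group, `split` also inserts each captured text between the pieces.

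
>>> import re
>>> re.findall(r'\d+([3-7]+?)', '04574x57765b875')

This matches one or more of a digit; then one or more of a character in [3-7] (lazy) (captured).
Walking the string: at [0:5] match '04574', group 1 = '4'; at [6:11] match '57765', group 1 = '5'; at [12:15] match '875', group 1 = '5'.
`findall` collects group 1 from each match (3 total).

['4', '5', '5']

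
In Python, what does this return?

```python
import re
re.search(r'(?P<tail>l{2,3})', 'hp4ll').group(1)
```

'll'

The match spans [3:5] → 'll'.
Captured: group 1 = 'll'.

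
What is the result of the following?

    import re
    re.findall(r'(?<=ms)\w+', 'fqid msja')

['ja']

The `(?=…)`/`(?<=…)` assertion just peeks at neighbouring text; it doesn't advance the match position.
Scanning left to right: at [7:9] → 'ja'.
Since nothing is captured, `findall` lists the 1 matched substring directly.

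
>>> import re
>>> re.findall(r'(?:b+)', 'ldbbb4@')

Pattern: one or more of a literal 'b' (non-capturing group).
Walking the string: at [2:5] → 'bbb'.
No capturing groups, so `findall` returns the 1 full match string.

['bbb']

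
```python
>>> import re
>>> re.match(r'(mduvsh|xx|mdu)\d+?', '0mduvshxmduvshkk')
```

None

`re.match` won't scan ahead — the pattern has to work from the very first character.
Here the pattern fails at index 0, so the call returns None.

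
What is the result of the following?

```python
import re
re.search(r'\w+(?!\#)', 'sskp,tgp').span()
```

(0, 4)

`(?!…)`/`(?<!…)` only lets a position through if the neighbouring text does NOT match; no characters are consumed.
The match spans [0:4] → 'sskp'.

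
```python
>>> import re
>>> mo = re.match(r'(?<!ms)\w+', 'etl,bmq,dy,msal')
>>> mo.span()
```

(0, 3)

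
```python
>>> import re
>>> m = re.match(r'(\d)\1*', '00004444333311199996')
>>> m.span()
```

(0, 4)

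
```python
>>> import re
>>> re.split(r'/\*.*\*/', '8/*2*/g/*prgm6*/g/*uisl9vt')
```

['8', 'g/*uisl9vt']

Matches to split on: at [1:16] → '/*2*/g/*prgm6*/'.
Splitting on the pattern gives 2 pieces.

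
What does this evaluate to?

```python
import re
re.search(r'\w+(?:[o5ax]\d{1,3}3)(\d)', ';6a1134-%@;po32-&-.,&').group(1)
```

The match spans [1:7] → '6a1134'.
Captured: group 1 = '4'.

'4'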